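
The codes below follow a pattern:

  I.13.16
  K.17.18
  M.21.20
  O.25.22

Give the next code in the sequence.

Letter goes I, K, M, O → Q (letters move forward 2 places in the alphabet).
Second component: +4 each step; 13, 17, 21, 25 → 29.
Third component: 16, 18, 20, 22 → 24 (+2 each step).
Combining the parts gives Q.29.24.

Q.29.24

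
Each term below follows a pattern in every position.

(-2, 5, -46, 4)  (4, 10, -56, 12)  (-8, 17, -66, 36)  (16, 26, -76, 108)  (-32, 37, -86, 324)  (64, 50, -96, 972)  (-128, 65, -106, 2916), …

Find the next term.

(256, 82, -116, 8748)

First slot — ×(-2) each step: -2, 4, -8, 16, -32, 64, -128 → 256.
Second slot: 5, 10, 17, 26, 37, 50, 65 → 82 (differences are 5, 7, 9, … (increasing by 2 each time)).
Third slot goes -46, -56, -66, -76, -86, -96, -106 → -116 (−10 each step).
Fourth slot: ×3 each step, so 4, 12, 36, 108, 324, 972, 2916 → 8748.
So the next term is (256, 82, -116, 8748).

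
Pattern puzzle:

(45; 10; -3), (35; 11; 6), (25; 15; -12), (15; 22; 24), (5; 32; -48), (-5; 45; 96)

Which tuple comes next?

(-15; 61; -192)

For the first coordinate, −10 each step: 45, 35, 25, 15, 5, -5 → -15.
Second coordinate: 10, 11, 15, 22, 32, 45 → 61 (differences are 1, 4, 7, … (increasing by 3 each time)).
Third coordinate goes -3, 6, -12, 24, -48, 96 → -192 (×(-2) each step).
Combining the parts gives (-15; 61; -192).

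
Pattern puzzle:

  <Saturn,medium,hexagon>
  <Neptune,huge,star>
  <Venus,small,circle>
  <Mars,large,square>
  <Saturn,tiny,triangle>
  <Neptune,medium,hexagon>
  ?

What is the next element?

For the planet, repeats Saturn → Neptune → Venus → Mars: Saturn, Neptune, Venus, Mars, Saturn, Neptune → Venus.
Size — repeats medium → huge → small → large → tiny: medium, huge, small, large, tiny, medium → huge.
Shape — repeats hexagon → star → circle → square → triangle: hexagon, star, circle, square, triangle, hexagon → star.
So the next element is <Venus,huge,star>.

<Venus,huge,star>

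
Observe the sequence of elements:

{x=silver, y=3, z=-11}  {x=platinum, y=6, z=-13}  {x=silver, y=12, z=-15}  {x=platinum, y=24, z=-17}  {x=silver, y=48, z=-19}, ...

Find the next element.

{x=platinum, y=96, z=-21}

For the x, alternates silver ↔ platinum: silver, platinum, silver, platinum, silver → platinum.
Y — ×2 each step: 3, 6, 12, 24, 48 → 96.
For the z, −2 each step: -11, -13, -15, -17, -19 → -21.
Combining the parts gives {x=platinum, y=96, z=-21}.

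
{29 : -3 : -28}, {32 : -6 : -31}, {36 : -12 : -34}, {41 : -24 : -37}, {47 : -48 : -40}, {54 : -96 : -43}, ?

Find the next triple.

First component: 29, 32, 36, 41, 47, 54 → 62 (differences are 3, 4, 5, … (increasing by 1 each time)).
Second component goes -3, -6, -12, -24, -48, -96 → -192 (×2 each step).
Third component: −3 each step, so -28, -31, -34, -37, -40, -43 → -46.
So the next triple is {62 : -192 : -46}.

{62 : -192 : -46}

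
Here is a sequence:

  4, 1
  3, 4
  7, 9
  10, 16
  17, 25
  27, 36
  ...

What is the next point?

44, 49

First part: 4, 3, 7, 10, 17, 27 → 44 (each term is the sum of the two before it).
Second part: 1, 4, 9, 16, 25, 36 → 49 (perfect squares: 1², 2², 3², …).
So the next point is 44, 49.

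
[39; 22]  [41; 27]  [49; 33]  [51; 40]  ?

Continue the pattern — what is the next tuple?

First part: alternating steps +2, +8, +2, +8, …, so 39, 41, 49, 51 → 59.
Second part goes 22, 27, 33, 40 → 48 (differences are 5, 6, 7, … (increasing by 1 each time)).
So the next tuple is [59; 48].

[59; 48]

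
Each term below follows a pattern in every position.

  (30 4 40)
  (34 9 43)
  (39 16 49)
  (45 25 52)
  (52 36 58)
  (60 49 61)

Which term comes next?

(69 64 67)

First slot: 30, 34, 39, 45, 52, 60 → 69 (differences are 4, 5, 6, … (increasing by 1 each time)).
Second slot: perfect squares: 2², 3², 4², …; 4, 9, 16, 25, 36, 49 → 64.
For the third slot, alternating steps +3, +6, +3, +6, …: 40, 43, 49, 52, 58, 61 → 67.
Combining the parts gives (69 64 67).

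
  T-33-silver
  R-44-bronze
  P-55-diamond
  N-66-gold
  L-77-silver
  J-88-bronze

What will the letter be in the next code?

For the letter, letters move back 2 places in the alphabet: T, R, P, N, L, J → H.

H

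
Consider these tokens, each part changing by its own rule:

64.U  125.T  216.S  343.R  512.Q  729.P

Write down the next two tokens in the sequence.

1000.O then 1331.N

First component goes 64, 125, 216, 343, 512, 729 → 1000 → 1331 (perfect cubes: 4³, 5³, 6³, …).
Letter: letters move back 1 place in the alphabet, so U, T, S, R, Q, P → O → N.
Putting the parts together: 1000.O and then 1331.N.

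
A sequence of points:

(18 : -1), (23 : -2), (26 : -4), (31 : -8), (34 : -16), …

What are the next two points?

(39 : -32), (42 : -64)

First value — alternating steps +5, +3, +5, +3, …: 18, 23, 26, 31, 34 → 39 → 42.
Second value: ×2 each step, so -1, -2, -4, -8, -16 → -32 → -64.
Putting the parts together: (39 : -32) and then (42 : -64).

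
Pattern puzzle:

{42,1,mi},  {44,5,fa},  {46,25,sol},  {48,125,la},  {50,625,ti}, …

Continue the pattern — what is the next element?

{52,3125,do}

First part — +2 each step: 42, 44, 46, 48, 50 → 52.
Second part: ×5 each step; 1, 5, 25, 125, 625 → 3125.
Note — runs through the solfège scale do→ti: mi, fa, sol, la, ti → do.
Combining the parts gives {52,3125,do}.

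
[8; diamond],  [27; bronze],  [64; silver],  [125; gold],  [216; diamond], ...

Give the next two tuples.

First entry — perfect cubes: 2³, 3³, 4³, …: 8, 27, 64, 125, 216 → 343 → 512.
For the rank, repeats diamond → bronze → silver → gold: diamond, bronze, silver, gold, diamond → bronze → silver.
So the next two tuples are [343; bronze] and [512; silver].

[343; bronze], [512; silver]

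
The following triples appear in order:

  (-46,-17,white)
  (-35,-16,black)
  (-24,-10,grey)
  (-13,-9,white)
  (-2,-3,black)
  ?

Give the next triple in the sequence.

(9,-2,grey)

First part — +11 each step: -46, -35, -24, -13, -2 → 9.
Second part goes -17, -16, -10, -9, -3 → -2 (alternating steps +1, +6, +1, +6, …).
For the shade, repeats white → black → grey: white, black, grey, white, black → grey.
Putting it together: (9,-2,grey).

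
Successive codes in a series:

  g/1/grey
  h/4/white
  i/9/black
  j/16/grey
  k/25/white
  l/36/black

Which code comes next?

m/49/grey

Letter: letters move forward 1 place in the alphabet; g, h, i, j, k, l → m.
Second component — perfect squares: 1², 2², 3², …: 1, 4, 9, 16, 25, 36 → 49.
For the shade, repeats grey → white → black: grey, white, black, grey, white, black → grey.
So the next code is m/49/grey.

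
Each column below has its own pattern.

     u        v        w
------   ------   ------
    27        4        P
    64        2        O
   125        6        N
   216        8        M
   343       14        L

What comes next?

Column u: perfect cubes: 3³, 4³, 5³, …, so 27, 64, 125, 216, 343 → 512.
Column v: each term is the sum of the two before it, so 4, 2, 6, 8, 14 → 22.
Column w — letters move back 1 place in the alphabet: P, O, N, M, L → K.
Combining the parts gives 512  22  K.

512  22  K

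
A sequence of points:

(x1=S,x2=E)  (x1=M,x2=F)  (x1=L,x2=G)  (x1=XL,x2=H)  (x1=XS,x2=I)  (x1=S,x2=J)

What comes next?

X1: repeats S → M → L → XL → XS, so S, M, L, XL, XS, S → M.
X2 — letters move forward 1 place in the alphabet: E, F, G, H, I, J → K.
So the next point is (x1=M,x2=K).

(x1=M,x2=K)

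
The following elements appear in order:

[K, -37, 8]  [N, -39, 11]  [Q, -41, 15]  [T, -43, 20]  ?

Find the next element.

[W, -45, 26]

Letter goes K, N, Q, T → W (letters move forward 3 places in the alphabet).
Second entry: −2 each step, so -37, -39, -41, -43 → -45.
Third entry: differences are 3, 4, 5, … (increasing by 1 each time); 8, 11, 15, 20 → 26.
So the next element is [W, -45, 26].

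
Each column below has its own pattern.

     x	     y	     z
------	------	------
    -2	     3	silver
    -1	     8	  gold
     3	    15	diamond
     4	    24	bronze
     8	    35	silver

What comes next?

9  48  gold

Column x goes -2, -1, 3, 4, 8 → 9 (alternating steps +1, +4, +1, +4, …).
Column y: differences are 5, 7, 9, … (increasing by 2 each time), so 3, 8, 15, 24, 35 → 48.
Column z: silver, gold, diamond, bronze, silver → gold (repeats silver → gold → diamond → bronze).
Putting it together: 9  48  gold.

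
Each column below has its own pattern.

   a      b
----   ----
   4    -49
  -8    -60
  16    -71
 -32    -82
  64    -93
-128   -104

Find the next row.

256  -115

Column a: ×(-2) each step, so 4, -8, 16, -32, 64, -128 → 256.
Column b goes -49, -60, -71, -82, -93, -104 → -115 (−11 each step).
Putting it together: 256  -115.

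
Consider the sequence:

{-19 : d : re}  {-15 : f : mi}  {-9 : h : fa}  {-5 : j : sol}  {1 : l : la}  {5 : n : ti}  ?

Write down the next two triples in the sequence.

{11 : p : do}, {15 : r : re}

First component: alternating steps +4, +6, +4, +6, …, so -19, -15, -9, -5, 1, 5 → 11 → 15.
Letter: letters move forward 2 places in the alphabet, so d, f, h, j, l, n → p → r.
Note — runs through the solfège scale do→ti: re, mi, fa, sol, la, ti → do → re.
Putting the parts together: {11 : p : do} and then {15 : r : re}.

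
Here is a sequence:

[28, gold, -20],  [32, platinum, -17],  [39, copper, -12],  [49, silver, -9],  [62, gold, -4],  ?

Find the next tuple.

[78, platinum, -1]

First slot: 28, 32, 39, 49, 62 → 78 (differences are 4, 7, 10, … (increasing by 3 each time)).
Metal: repeats gold → platinum → copper → silver; gold, platinum, copper, silver, gold → platinum.
For the third slot, alternating steps +3, +5, +3, +5, …: -20, -17, -12, -9, -4 → -1.
Combining the parts gives [78, platinum, -1].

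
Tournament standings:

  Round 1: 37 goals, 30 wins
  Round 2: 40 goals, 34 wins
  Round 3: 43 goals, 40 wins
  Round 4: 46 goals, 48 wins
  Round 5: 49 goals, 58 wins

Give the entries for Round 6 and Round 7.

Goals goes 37, 40, 43, 46, 49 → 52 → 55 (+3 each step).
For the wins, differences are 4, 6, 8, … (increasing by 2 each time): 30, 34, 40, 48, 58 → 70 → 84.
Putting the parts together: 52 goals, 70 wins and then 55 goals, 84 wins.

52 goals, 70 wins; 55 goals, 84 wins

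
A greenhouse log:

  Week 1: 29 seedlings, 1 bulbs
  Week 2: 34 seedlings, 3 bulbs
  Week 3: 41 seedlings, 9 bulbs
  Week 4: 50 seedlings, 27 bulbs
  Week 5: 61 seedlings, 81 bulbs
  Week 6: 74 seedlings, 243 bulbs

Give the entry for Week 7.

Seedlings: differences are 5, 7, 9, … (increasing by 2 each time), so 29, 34, 41, 50, 61, 74 → 89.
Bulbs — ×3 each step: 1, 3, 9, 27, 81, 243 → 729.
So the next row is 89 seedlings, 729 bulbs.

89 seedlings, 729 bulbs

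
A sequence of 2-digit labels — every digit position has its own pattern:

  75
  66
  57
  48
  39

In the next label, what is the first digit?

First digit: −1 each step, mod 10, so 7, 6, 5, 4, 3 → 2.

2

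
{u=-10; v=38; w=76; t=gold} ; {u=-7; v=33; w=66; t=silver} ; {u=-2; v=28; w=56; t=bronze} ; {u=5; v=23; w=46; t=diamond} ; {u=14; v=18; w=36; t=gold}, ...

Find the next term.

U: -10, -7, -2, 5, 14 → 25 (differences are 3, 5, 7, … (increasing by 2 each time)).
V — −5 each step: 38, 33, 28, 23, 18 → 13.
W: always 2 × the v, so 76, 66, 56, 46, 36 → 26.
T goes gold, silver, bronze, diamond, gold → silver (repeats gold → silver → bronze → diamond).
So the next term is {u=25; v=13; w=26; t=silver}.

{u=25; v=13; w=26; t=silver}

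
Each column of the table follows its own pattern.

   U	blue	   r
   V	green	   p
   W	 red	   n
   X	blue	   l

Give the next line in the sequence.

First letter: letters move forward 1 place in the alphabet; U, V, W, X → Y.
Colour — repeats blue → green → red: blue, green, red, blue → green.
Second letter: letters move back 2 places in the alphabet, so r, p, n, l → j.
Combining the parts gives Y  green  j.

Y  green  j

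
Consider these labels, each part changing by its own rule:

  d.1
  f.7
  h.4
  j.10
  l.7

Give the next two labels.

Letter goes d, f, h, j, l → n → p (letters move forward 2 places in the alphabet).
Second component: alternating steps +6, −3, +6, −3, …, so 1, 7, 4, 10, 7 → 13 → 10.
Putting the parts together: n.13 and then p.10.

n.13, p.10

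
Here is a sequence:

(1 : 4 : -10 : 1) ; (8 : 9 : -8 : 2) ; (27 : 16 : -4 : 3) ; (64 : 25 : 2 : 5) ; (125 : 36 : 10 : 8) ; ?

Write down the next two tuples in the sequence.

(216 : 49 : 20 : 13), (343 : 64 : 32 : 21)

First entry: perfect cubes: 1³, 2³, 3³, …; 1, 8, 27, 64, 125 → 216 → 343.
Second entry — perfect squares: 2², 3², 4², …: 4, 9, 16, 25, 36 → 49 → 64.
Third entry: -10, -8, -4, 2, 10 → 20 → 32 (differences are 2, 4, 6, … (increasing by 2 each time)).
Fourth entry: each term is the sum of the two before it; 1, 2, 3, 5, 8 → 13 → 21.
Putting the parts together: (216 : 49 : 20 : 13) and then (343 : 64 : 32 : 21).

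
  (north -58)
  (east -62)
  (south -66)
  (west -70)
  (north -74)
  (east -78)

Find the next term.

(south -82)

Direction: repeats north → east → south → west, so north, east, south, west, north, east → south.
Second component — −4 each step: -58, -62, -66, -70, -74, -78 → -82.
Putting it together: (south -82).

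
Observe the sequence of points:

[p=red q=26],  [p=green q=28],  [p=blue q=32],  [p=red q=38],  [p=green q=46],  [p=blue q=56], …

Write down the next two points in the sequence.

For the p, repeats red → green → blue: red, green, blue, red, green, blue → red → green.
Q: differences are 2, 4, 6, … (increasing by 2 each time); 26, 28, 32, 38, 46, 56 → 68 → 82.
Putting the parts together: [p=red q=68] and then [p=green q=82].

[p=red q=68], [p=green q=82]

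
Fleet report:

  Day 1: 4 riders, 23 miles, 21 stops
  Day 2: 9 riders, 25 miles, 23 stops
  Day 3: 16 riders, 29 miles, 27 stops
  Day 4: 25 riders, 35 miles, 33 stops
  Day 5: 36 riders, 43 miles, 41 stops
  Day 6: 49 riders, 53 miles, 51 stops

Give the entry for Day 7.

Riders goes 4, 9, 16, 25, 36, 49 → 64 (perfect squares: 2², 3², 4², …).
Miles — differences are 2, 4, 6, … (increasing by 2 each time): 23, 25, 29, 35, 43, 53 → 65.
Stops: 21, 23, 27, 33, 41, 51 → 63 (always 2 less than the miles).
Putting it together: 64 riders, 65 miles, 63 stops.

64 riders, 65 miles, 63 stops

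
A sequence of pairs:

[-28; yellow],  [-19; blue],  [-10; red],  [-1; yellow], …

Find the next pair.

[8; blue]

For the first component, +9 each step: -28, -19, -10, -1 → 8.
Colour: repeats yellow → blue → red; yellow, blue, red, yellow → blue.
Putting it together: [8; blue].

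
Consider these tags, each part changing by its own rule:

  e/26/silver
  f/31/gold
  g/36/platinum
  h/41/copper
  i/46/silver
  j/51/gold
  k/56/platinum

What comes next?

Letter: letters move forward 1 place in the alphabet, so e, f, g, h, i, j, k → l.
Second component: 26, 31, 36, 41, 46, 51, 56 → 61 (+5 each step).
Metal — repeats silver → gold → platinum → copper: silver, gold, platinum, copper, silver, gold, platinum → copper.
Putting it together: l/61/copper.

l/61/copper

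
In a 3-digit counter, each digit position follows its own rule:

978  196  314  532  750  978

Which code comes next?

First digit: +2 each step, mod 10; 9, 1, 3, 5, 7, 9 → 1.
Second digit: +2 each step, mod 10, so 7, 9, 1, 3, 5, 7 → 9.
For the third digit, −2 each step, mod 10: 8, 6, 4, 2, 0, 8 → 6.
So the next code is 196.

196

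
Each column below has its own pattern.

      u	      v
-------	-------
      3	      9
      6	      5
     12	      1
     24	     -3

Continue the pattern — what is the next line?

Column u goes 3, 6, 12, 24 → 48 (×2 each step).
Column v: 9, 5, 1, -3 → -7 (−4 each step).
So the next line is 48  -7.

48  -7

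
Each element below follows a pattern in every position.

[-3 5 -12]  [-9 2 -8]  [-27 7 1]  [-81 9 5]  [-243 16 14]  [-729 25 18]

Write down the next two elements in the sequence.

[-2187 41 27], [-6561 66 31]

First value — ×3 each step: -3, -9, -27, -81, -243, -729 → -2187 → -6561.
Second value: each term is the sum of the two before it; 5, 2, 7, 9, 16, 25 → 41 → 66.
Third value: alternating steps +4, +9, +4, +9, …; -12, -8, 1, 5, 14, 18 → 27 → 31.
Putting the parts together: [-2187 41 27] and then [-6561 66 31].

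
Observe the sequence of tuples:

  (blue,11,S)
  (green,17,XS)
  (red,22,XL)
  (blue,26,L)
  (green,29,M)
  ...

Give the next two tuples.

(red,31,S), (blue,32,XS)

Colour: blue, green, red, blue, green → red → blue (repeats blue → green → red).
Second value: differences are 6, 5, 4, … (decreasing by 1 each time), so 11, 17, 22, 26, 29 → 31 → 32.
Size: runs backward through clothing sizes XS→XL; S, XS, XL, L, M → S → XS.
Putting the parts together: (red,31,S) and then (blue,32,XS).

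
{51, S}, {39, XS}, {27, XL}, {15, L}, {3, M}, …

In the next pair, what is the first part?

-9

First part — −12 each step: 51, 39, 27, 15, 3 → -9.
Size: S, XS, XL, L, M → S (runs backward through clothing sizes XS→XL).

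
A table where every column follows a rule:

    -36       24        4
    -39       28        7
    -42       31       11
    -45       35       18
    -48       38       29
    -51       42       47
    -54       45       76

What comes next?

-57  49  123

First component: −3 each step, so -36, -39, -42, -45, -48, -51, -54 → -57.
Second component goes 24, 28, 31, 35, 38, 42, 45 → 49 (alternating steps +4, +3, +4, +3, …).
Third component: each term is the sum of the two before it, so 4, 7, 11, 18, 29, 47, 76 → 123.
So the next line is -57  49  123.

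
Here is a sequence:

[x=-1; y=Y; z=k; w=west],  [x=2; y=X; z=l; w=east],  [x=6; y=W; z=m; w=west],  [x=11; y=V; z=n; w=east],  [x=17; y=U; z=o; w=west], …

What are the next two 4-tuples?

[x=24; y=T; z=p; w=east], [x=32; y=S; z=q; w=west]

X — differences are 3, 4, 5, … (increasing by 1 each time): -1, 2, 6, 11, 17 → 24 → 32.
Y goes Y, X, W, V, U → T → S (letters move back 1 place in the alphabet).
Z goes k, l, m, n, o → p → q (letters move forward 1 place in the alphabet).
For the w, alternates west ↔ east: west, east, west, east, west → east → west.
So the next two 4-tuples are [x=24; y=T; z=p; w=east] and [x=32; y=S; z=q; w=west].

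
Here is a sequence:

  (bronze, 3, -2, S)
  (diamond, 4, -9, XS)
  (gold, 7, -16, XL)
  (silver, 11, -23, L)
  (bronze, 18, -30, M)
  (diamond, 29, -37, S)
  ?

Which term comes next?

(gold, 47, -44, XS)

Rank: bronze, diamond, gold, silver, bronze, diamond → gold (repeats bronze → diamond → gold → silver).
Second component: each term is the sum of the two before it; 3, 4, 7, 11, 18, 29 → 47.
Third component: -2, -9, -16, -23, -30, -37 → -44 (−7 each step).
Size: repeats S → XS → XL → L → M; S, XS, XL, L, M, S → XS.
Putting it together: (gold, 47, -44, XS).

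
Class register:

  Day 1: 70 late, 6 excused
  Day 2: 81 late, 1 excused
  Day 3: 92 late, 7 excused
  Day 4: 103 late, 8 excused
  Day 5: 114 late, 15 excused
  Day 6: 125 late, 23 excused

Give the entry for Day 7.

Late — +11 each step: 70, 81, 92, 103, 114, 125 → 136.
Excused: each term is the sum of the two before it, so 6, 1, 7, 8, 15, 23 → 38.
Combining the parts gives 136 late, 38 excused.

136 late, 38 excused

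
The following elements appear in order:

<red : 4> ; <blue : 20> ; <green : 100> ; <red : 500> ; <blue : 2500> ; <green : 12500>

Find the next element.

<red : 62500>

Colour: repeats red → blue → green, so red, blue, green, red, blue, green → red.
For the second slot, ×5 each step: 4, 20, 100, 500, 2500, 12500 → 62500.
Putting it together: <red : 62500>.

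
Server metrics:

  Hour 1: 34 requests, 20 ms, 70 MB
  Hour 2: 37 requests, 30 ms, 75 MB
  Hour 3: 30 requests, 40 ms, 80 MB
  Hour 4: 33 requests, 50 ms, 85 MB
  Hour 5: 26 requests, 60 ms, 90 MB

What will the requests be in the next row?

Requests: alternating steps +3, −7, +3, −7, …; 34, 37, 30, 33, 26 → 29.

29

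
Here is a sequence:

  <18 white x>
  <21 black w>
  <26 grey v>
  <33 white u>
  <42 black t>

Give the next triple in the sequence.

<53 grey s>

First entry: differences are 3, 5, 7, … (increasing by 2 each time); 18, 21, 26, 33, 42 → 53.
Shade: repeats white → black → grey; white, black, grey, white, black → grey.
Letter — letters move back 1 place in the alphabet: x, w, v, u, t → s.
Putting it together: <53 grey s>.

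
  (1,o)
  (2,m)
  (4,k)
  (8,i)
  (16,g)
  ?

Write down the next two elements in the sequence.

(32,e), (64,c)

First part: 1, 2, 4, 8, 16 → 32 → 64 (×2 each step).
Letter: letters move back 2 places in the alphabet, so o, m, k, i, g → e → c.
Putting the parts together: (32,e) and then (64,c).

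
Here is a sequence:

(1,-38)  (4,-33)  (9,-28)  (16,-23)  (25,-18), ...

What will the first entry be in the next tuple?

36

First entry goes 1, 4, 9, 16, 25 → 36 (perfect squares: 1², 2², 3², …).
Second entry: +5 each step, so -38, -33, -28, -23, -18 → -13.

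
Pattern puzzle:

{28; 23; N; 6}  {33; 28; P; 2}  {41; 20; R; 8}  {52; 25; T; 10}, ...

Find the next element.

First entry: differences are 5, 8, 11, … (increasing by 3 each time), so 28, 33, 41, 52 → 66.
For the second entry, alternating steps +5, −8, +5, −8, …: 23, 28, 20, 25 → 17.
For the letter, letters move forward 2 places in the alphabet: N, P, R, T → V.
Fourth entry: 6, 2, 8, 10 → 18 (each term is the sum of the two before it).
Putting it together: {66; 17; V; 18}.

{66; 17; V; 18}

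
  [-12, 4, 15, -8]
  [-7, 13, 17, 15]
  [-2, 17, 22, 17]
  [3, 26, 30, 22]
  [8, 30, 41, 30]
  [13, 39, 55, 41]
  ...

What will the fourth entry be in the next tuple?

Third entry: differences are 2, 5, 8, … (increasing by 3 each time); 15, 17, 22, 30, 41, 55 → 72.
Fourth entry: always the previous value of the third entry; -8, 15, 17, 22, 30, 41 → 55.

55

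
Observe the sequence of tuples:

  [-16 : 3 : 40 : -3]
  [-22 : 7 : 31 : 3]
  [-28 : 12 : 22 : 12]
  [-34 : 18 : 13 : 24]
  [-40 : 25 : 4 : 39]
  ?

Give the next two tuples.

[-46 : 33 : -5 : 57], [-52 : 42 : -14 : 78]

First slot — −6 each step: -16, -22, -28, -34, -40 → -46 → -52.
Second slot goes 3, 7, 12, 18, 25 → 33 → 42 (differences are 4, 5, 6, … (increasing by 1 each time)).
Third slot goes 40, 31, 22, 13, 4 → -5 → -14 (−9 each step).
Fourth slot goes -3, 3, 12, 24, 39 → 57 → 78 (differences are 6, 9, 12, … (increasing by 3 each time)).
Putting the parts together: [-46 : 33 : -5 : 57] and then [-52 : 42 : -14 : 78].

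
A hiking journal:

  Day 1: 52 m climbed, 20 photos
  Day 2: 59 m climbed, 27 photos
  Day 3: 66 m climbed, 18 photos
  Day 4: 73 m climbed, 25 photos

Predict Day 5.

M climbed: 52, 59, 66, 73 → 80 (+7 each step).
For the photos, alternating steps +7, −9, +7, −9, …: 20, 27, 18, 25 → 16.
Putting it together: 80 m climbed, 16 photos.

80 m climbed, 16 photos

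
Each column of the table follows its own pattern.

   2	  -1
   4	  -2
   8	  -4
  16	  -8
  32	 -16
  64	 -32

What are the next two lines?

First component: 2, 4, 8, 16, 32, 64 → 128 → 256 (×2 each step).
Second component — ×2 each step: -1, -2, -4, -8, -16, -32 → -64 → -128.
Putting the parts together: 128  -64 and then 256  -128.

128  -64; 256  -128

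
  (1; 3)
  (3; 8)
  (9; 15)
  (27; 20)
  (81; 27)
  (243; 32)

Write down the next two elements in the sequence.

First entry goes 1, 3, 9, 27, 81, 243 → 729 → 2187 (×3 each step).
Second entry goes 3, 8, 15, 20, 27, 32 → 39 → 44 (alternating steps +5, +7, +5, +7, …).
So the next two elements are (729; 39) and (2187; 44).

(729; 39), (2187; 44)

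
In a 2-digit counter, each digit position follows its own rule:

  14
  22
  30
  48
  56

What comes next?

First digit: +1 each step, mod 10; 1, 2, 3, 4, 5 → 6.
Second digit: 4, 2, 0, 8, 6 → 4 (−2 each step, mod 10).
So the next token is 64.

64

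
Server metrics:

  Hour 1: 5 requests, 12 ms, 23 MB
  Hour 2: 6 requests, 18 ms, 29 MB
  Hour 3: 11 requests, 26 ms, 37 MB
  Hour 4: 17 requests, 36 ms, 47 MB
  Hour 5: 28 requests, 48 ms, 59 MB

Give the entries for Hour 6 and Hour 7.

45 requests, 62 ms, 73 MB; 73 requests, 78 ms, 89 MB

Requests: each term is the sum of the two before it, so 5, 6, 11, 17, 28 → 45 → 73.
Ms goes 12, 18, 26, 36, 48 → 62 → 78 (differences are 6, 8, 10, … (increasing by 2 each time)).
MB: 23, 29, 37, 47, 59 → 73 → 89 (differences are 6, 8, 10, … (increasing by 2 each time)).
Putting the parts together: 45 requests, 62 ms, 73 MB and then 73 requests, 78 ms, 89 MB.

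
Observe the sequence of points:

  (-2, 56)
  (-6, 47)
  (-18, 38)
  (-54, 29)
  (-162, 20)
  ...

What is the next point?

First component: -2, -6, -18, -54, -162 → -486 (×3 each step).
For the second component, −9 each step: 56, 47, 38, 29, 20 → 11.
So the next point is (-486, 11).

(-486, 11)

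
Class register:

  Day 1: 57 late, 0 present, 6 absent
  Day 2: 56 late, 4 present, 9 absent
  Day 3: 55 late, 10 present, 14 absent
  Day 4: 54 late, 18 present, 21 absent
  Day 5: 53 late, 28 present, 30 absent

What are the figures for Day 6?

52 late, 40 present, 41 absent

For the late, −1 each step: 57, 56, 55, 54, 53 → 52.
Present goes 0, 4, 10, 18, 28 → 40 (differences are 4, 6, 8, … (increasing by 2 each time)).
Absent: 6, 9, 14, 21, 30 → 41 (differences are 3, 5, 7, … (increasing by 2 each time)).
So the next line is 52 late, 40 present, 41 absent.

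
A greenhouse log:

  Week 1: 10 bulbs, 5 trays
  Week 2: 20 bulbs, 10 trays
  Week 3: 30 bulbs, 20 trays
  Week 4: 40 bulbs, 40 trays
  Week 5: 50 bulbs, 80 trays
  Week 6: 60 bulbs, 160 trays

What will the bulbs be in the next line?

Bulbs: +10 each step; 10, 20, 30, 40, 50, 60 → 70.

70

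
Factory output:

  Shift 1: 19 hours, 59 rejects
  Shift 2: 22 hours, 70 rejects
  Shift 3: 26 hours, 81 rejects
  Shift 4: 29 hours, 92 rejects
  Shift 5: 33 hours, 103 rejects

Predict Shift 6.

Hours: alternating steps +3, +4, +3, +4, …; 19, 22, 26, 29, 33 → 36.
For the rejects, +11 each step: 59, 70, 81, 92, 103 → 114.
Combining the parts gives 36 hours, 114 rejects.

36 hours, 114 rejects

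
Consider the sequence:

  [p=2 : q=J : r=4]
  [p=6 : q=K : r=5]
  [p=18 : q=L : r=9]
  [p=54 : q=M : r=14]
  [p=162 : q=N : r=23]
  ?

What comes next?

[p=486 : q=O : r=37]

P: ×3 each step; 2, 6, 18, 54, 162 → 486.
Q: letters move forward 1 place in the alphabet, so J, K, L, M, N → O.
R: each term is the sum of the two before it, so 4, 5, 9, 14, 23 → 37.
Combining the parts gives [p=486 : q=O : r=37].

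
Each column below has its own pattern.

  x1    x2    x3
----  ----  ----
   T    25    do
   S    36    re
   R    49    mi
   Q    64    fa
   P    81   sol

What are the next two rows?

O  100  la; N  121  ti

For the column x1, letters move back 1 place in the alphabet: T, S, R, Q, P → O → N.
For the column x2, perfect squares: 5², 6², 7², …: 25, 36, 49, 64, 81 → 100 → 121.
Column x3: do, re, mi, fa, sol → la → ti (runs through the solfège scale do→ti).
Putting the parts together: O  100  la and then N  121  ti.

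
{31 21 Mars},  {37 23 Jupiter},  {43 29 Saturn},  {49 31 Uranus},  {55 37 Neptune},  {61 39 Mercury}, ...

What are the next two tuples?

{67 45 Venus}, {73 47 Earth}

First component: 31, 37, 43, 49, 55, 61 → 67 → 73 (+6 each step).
For the second component, alternating steps +2, +6, +2, +6, …: 21, 23, 29, 31, 37, 39 → 45 → 47.
Planet: Mars, Jupiter, Saturn, Uranus, Neptune, Mercury → Venus → Earth (runs through the planets Mercury→Neptune).
So the next two tuples are {67 45 Venus} and {73 47 Earth}.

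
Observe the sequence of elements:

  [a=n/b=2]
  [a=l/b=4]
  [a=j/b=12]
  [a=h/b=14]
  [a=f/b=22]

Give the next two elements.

A — letters move back 2 places in the alphabet: n, l, j, h, f → d → b.
B: alternating steps +2, +8, +2, +8, …; 2, 4, 12, 14, 22 → 24 → 32.
Putting the parts together: [a=d/b=24] and then [a=b/b=32].

[a=d/b=24], [a=b/b=32]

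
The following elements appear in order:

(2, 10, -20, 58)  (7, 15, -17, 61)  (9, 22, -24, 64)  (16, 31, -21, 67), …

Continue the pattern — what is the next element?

(25, 42, -28, 70)

First entry goes 2, 7, 9, 16 → 25 (each term is the sum of the two before it).
Second entry goes 10, 15, 22, 31 → 42 (differences are 5, 7, 9, … (increasing by 2 each time)).
Third entry: alternating steps +3, −7, +3, −7, …; -20, -17, -24, -21 → -28.
Fourth entry — +3 each step: 58, 61, 64, 67 → 70.
Combining the parts gives (25, 42, -28, 70).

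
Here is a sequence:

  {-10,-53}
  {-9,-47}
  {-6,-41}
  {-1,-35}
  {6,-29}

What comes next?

{15,-23}

For the first slot, differences are 1, 3, 5, … (increasing by 2 each time): -10, -9, -6, -1, 6 → 15.
Second slot: +6 each step; -53, -47, -41, -35, -29 → -23.
Putting it together: {15,-23}.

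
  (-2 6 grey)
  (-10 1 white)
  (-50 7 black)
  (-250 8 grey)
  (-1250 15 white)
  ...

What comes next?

First entry: ×5 each step, so -2, -10, -50, -250, -1250 → -6250.
Second entry: 6, 1, 7, 8, 15 → 23 (each term is the sum of the two before it).
Shade — repeats grey → white → black: grey, white, black, grey, white → black.
Putting it together: (-6250 23 black).

(-6250 23 black)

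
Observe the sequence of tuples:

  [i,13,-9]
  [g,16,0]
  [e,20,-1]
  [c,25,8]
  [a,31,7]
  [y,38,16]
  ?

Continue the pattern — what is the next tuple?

[w,46,15]

Letter — letters move back 2 places in the alphabet, wrapping A→Z: i, g, e, c, a, y → w.
Second value: differences are 3, 4, 5, … (increasing by 1 each time), so 13, 16, 20, 25, 31, 38 → 46.
Third value: alternating steps +9, −1, +9, −1, …; -9, 0, -1, 8, 7, 16 → 15.
Combining the parts gives [w,46,15].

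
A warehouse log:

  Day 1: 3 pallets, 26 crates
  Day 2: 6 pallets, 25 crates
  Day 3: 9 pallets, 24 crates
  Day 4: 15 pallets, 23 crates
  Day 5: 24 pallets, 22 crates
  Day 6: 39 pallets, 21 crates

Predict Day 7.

Pallets: each term is the sum of the two before it, so 3, 6, 9, 15, 24, 39 → 63.
Crates: 26, 25, 24, 23, 22, 21 → 20 (−1 each step).
So the next line is 63 pallets, 20 crates.

63 pallets, 20 crates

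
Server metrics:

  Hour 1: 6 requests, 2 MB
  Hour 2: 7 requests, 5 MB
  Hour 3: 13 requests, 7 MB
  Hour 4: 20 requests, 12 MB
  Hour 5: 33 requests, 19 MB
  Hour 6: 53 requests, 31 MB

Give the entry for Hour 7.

86 requests, 50 MB

Requests: each term is the sum of the two before it, so 6, 7, 13, 20, 33, 53 → 86.
MB: each term is the sum of the two before it; 2, 5, 7, 12, 19, 31 → 50.
So the next record is 86 requests, 50 MB.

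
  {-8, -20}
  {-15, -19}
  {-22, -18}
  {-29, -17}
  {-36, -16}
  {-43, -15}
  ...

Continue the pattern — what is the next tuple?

{-50, -14}

First slot: -8, -15, -22, -29, -36, -43 → -50 (−7 each step).
Second slot: -20, -19, -18, -17, -16, -15 → -14 (+1 each step).
So the next tuple is {-50, -14}.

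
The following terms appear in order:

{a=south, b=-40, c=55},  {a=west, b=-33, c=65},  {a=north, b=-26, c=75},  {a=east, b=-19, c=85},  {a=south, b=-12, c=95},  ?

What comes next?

{a=west, b=-5, c=105}

A — repeats south → west → north → east: south, west, north, east, south → west.
B: -40, -33, -26, -19, -12 → -5 (+7 each step).
C: +10 each step; 55, 65, 75, 85, 95 → 105.
So the next term is {a=west, b=-5, c=105}.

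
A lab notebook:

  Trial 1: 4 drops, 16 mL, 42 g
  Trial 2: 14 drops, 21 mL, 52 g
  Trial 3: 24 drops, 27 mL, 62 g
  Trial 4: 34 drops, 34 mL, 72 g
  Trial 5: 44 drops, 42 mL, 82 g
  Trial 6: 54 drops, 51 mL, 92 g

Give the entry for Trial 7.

Drops: +10 each step; 4, 14, 24, 34, 44, 54 → 64.
ML: differences are 5, 6, 7, … (increasing by 1 each time), so 16, 21, 27, 34, 42, 51 → 61.
G — +10 each step: 42, 52, 62, 72, 82, 92 → 102.
So the next row is 64 drops, 61 mL, 102 g.

64 drops, 61 mL, 102 g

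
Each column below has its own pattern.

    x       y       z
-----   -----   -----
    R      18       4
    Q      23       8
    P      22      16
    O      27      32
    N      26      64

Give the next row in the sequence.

Column x: letters move back 1 place in the alphabet; R, Q, P, O, N → M.
Column y goes 18, 23, 22, 27, 26 → 31 (alternating steps +5, −1, +5, −1, …).
Column z: ×2 each step, so 4, 8, 16, 32, 64 → 128.
So the next row is M  31  128.

M  31  128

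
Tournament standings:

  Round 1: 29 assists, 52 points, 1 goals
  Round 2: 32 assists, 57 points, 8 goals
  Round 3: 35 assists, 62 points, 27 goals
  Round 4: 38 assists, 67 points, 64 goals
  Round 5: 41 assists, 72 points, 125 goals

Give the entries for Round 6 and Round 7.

Assists: 29, 32, 35, 38, 41 → 44 → 47 (+3 each step).
For the points, +5 each step: 52, 57, 62, 67, 72 → 77 → 82.
Goals: perfect cubes: 1³, 2³, 3³, …; 1, 8, 27, 64, 125 → 216 → 343.
So the next two records are 44 assists, 77 points, 216 goals and 47 assists, 82 points, 343 goals.

44 assists, 77 points, 216 goals; 47 assists, 82 points, 343 goals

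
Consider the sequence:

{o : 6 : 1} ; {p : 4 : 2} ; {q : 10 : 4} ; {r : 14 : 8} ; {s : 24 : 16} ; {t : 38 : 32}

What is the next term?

Letter: letters move forward 1 place in the alphabet, so o, p, q, r, s, t → u.
For the second entry, each term is the sum of the two before it: 6, 4, 10, 14, 24, 38 → 62.
Third entry: 1, 2, 4, 8, 16, 32 → 64 (×2 each step).
Putting it together: {u : 62 : 64}.

{u : 62 : 64}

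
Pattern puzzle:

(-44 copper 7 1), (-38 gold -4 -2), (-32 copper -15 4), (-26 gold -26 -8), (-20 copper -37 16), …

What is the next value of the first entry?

-14

First entry: +6 each step; -44, -38, -32, -26, -20 → -14.
For the metal, alternates copper ↔ gold: copper, gold, copper, gold, copper → gold.
Third entry: −11 each step; 7, -4, -15, -26, -37 → -48.
Fourth entry: ×(-2) each step; 1, -2, 4, -8, 16 → -32.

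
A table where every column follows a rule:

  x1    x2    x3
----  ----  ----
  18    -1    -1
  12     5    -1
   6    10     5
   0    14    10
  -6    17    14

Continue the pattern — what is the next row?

Column x1: −6 each step; 18, 12, 6, 0, -6 → -12.
Column x2: differences are 6, 5, 4, … (decreasing by 1 each time); -1, 5, 10, 14, 17 → 19.
Column x3 — always the previous value of the column x2: -1, -1, 5, 10, 14 → 17.
So the next row is -12  19  17.

-12  19  17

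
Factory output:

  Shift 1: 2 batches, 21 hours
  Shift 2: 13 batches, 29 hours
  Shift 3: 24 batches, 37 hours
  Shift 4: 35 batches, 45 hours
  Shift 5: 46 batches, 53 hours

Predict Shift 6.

57 batches, 61 hours

Batches: +11 each step; 2, 13, 24, 35, 46 → 57.
Hours: 21, 29, 37, 45, 53 → 61 (+8 each step).
Putting it together: 57 batches, 61 hours.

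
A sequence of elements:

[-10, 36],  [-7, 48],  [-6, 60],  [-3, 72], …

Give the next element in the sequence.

For the first slot, alternating steps +3, +1, +3, +1, …: -10, -7, -6, -3 → -2.
Second slot goes 36, 48, 60, 72 → 84 (+12 each step).
Putting it together: [-2, 84].

[-2, 84]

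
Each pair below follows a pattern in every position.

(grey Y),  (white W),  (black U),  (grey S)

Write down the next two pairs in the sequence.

(white Q), (black O)

Shade: repeats grey → white → black; grey, white, black, grey → white → black.
For the letter, letters move back 2 places in the alphabet: Y, W, U, S → Q → O.
So the next two pairs are (white Q) and (black O).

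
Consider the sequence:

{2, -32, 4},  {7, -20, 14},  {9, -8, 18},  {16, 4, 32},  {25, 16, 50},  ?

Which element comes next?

First coordinate — each term is the sum of the two before it: 2, 7, 9, 16, 25 → 41.
Second coordinate: +12 each step, so -32, -20, -8, 4, 16 → 28.
Third coordinate: 4, 14, 18, 32, 50 → 82 (always 2 × the first coordinate).
So the next element is {41, 28, 82}.

{41, 28, 82}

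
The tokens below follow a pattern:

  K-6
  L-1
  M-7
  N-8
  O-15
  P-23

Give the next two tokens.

Q-38 then R-61

Letter goes K, L, M, N, O, P → Q → R (letters move forward 1 place in the alphabet).
Second component: each term is the sum of the two before it, so 6, 1, 7, 8, 15, 23 → 38 → 61.
So the next two tokens are Q-38 and R-61.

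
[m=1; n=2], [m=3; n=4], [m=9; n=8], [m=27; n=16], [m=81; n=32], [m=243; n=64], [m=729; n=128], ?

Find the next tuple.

[m=2187; n=256]

For the m, ×3 each step: 1, 3, 9, 27, 81, 243, 729 → 2187.
N — ×2 each step: 2, 4, 8, 16, 32, 64, 128 → 256.
So the next tuple is [m=2187; n=256].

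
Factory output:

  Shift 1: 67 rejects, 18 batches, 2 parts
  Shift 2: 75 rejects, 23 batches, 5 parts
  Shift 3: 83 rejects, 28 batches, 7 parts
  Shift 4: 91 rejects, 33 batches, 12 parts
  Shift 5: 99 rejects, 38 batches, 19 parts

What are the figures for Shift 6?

Rejects — +8 each step: 67, 75, 83, 91, 99 → 107.
Batches: 18, 23, 28, 33, 38 → 43 (+5 each step).
Parts — each term is the sum of the two before it: 2, 5, 7, 12, 19 → 31.
Combining the parts gives 107 rejects, 43 batches, 31 parts.

107 rejects, 43 batches, 31 parts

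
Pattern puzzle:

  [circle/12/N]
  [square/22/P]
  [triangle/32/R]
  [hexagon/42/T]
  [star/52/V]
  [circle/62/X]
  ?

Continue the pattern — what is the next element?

For the shape, repeats circle → square → triangle → hexagon → star: circle, square, triangle, hexagon, star, circle → square.
Second coordinate: +10 each step, so 12, 22, 32, 42, 52, 62 → 72.
Letter: letters move forward 2 places in the alphabet; N, P, R, T, V, X → Z.
Putting it together: [square/72/Z].

[square/72/Z]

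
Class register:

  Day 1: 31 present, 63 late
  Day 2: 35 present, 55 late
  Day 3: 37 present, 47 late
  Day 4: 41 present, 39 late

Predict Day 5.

Present goes 31, 35, 37, 41 → 43 (alternating steps +4, +2, +4, +2, …).
Late: 63, 55, 47, 39 → 31 (−8 each step).
Putting it together: 43 present, 31 late.

43 present, 31 late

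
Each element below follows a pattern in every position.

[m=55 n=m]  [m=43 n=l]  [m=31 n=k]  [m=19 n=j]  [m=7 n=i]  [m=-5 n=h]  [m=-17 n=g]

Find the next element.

[m=-29 n=f]

M — −12 each step: 55, 43, 31, 19, 7, -5, -17 → -29.
For the n, letters move back 1 place in the alphabet: m, l, k, j, i, h, g → f.
Putting it together: [m=-29 n=f].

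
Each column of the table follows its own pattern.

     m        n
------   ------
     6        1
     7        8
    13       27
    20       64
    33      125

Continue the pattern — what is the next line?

Column m: each term is the sum of the two before it; 6, 7, 13, 20, 33 → 53.
For the column n, perfect cubes: 1³, 2³, 3³, …: 1, 8, 27, 64, 125 → 216.
So the next line is 53  216.

53  216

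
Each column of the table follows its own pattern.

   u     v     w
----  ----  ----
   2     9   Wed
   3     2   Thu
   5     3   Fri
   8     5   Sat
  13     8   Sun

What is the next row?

21  13  Mon

Column u: each term is the sum of the two before it, so 2, 3, 5, 8, 13 → 21.
For the column v, always the previous value of the column u: 9, 2, 3, 5, 8 → 13.
For the column w, runs through the weekdays Mon→Sun: Wed, Thu, Fri, Sat, Sun → Mon.
Putting it together: 21  13  Mon.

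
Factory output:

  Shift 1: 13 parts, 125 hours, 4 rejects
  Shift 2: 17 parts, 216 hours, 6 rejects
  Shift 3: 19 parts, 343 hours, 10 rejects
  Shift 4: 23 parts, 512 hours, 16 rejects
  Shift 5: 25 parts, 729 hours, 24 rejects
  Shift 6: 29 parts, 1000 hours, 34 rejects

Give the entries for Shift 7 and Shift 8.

Parts: 13, 17, 19, 23, 25, 29 → 31 → 35 (alternating steps +4, +2, +4, +2, …).
For the hours, perfect cubes: 5³, 6³, 7³, …: 125, 216, 343, 512, 729, 1000 → 1331 → 1728.
Rejects: differences are 2, 4, 6, … (increasing by 2 each time); 4, 6, 10, 16, 24, 34 → 46 → 60.
Putting the parts together: 31 parts, 1331 hours, 46 rejects and then 35 parts, 1728 hours, 60 rejects.

31 parts, 1331 hours, 46 rejects; 35 parts, 1728 hours, 60 rejects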